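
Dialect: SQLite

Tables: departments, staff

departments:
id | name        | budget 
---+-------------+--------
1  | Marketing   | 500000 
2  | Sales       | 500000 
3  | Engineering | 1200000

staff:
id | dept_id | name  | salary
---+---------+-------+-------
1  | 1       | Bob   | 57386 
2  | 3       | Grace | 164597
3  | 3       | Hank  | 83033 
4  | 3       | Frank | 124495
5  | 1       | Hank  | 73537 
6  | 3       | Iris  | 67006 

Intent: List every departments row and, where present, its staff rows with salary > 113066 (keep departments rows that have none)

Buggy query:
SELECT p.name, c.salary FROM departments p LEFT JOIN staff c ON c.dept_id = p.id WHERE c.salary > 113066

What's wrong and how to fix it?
Bug: Filtering c.salary in WHERE discards the NULL rows produced by LEFT JOIN, turning it into an inner join

Fix: Move the right-table condition into the ON clause so unmatched parents are kept

Corrected query:
SELECT p.name, c.salary FROM departments p LEFT JOIN staff c ON c.dept_id = p.id AND c.salary > 113066

Result:
name        | salary
------------+-------
Marketing   | NULL  
Sales       | NULL  
Engineering | 124495
Engineering | 164597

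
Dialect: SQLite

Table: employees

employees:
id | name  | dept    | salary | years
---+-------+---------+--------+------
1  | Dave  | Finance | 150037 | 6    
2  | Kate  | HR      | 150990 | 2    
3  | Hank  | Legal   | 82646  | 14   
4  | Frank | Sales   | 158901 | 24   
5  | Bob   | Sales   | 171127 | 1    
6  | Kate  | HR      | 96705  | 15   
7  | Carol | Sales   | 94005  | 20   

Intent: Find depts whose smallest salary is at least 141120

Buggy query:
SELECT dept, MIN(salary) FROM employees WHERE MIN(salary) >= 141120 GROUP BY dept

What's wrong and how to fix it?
Bug: MIN() in WHERE is a misuse of aggregate

Fix: Use HAVING for the per-group MIN condition

Corrected query:
SELECT dept, MIN(salary) FROM employees GROUP BY dept HAVING MIN(salary) >= 141120

Result:
dept    | MIN(salary)
--------+------------
Finance | 150037     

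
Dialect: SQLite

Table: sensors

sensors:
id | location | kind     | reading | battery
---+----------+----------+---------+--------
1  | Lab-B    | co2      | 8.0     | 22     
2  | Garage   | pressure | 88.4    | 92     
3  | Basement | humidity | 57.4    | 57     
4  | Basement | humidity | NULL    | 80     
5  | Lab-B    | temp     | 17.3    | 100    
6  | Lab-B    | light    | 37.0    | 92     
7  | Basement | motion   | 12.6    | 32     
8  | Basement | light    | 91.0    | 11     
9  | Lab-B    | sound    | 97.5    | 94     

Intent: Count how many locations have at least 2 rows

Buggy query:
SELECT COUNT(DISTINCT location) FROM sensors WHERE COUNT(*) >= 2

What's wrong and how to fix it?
Bug: COUNT(*) cannot appear in WHERE; the per-group count doesn't exist yet

Fix: Group first with HAVING COUNT(*) >= 2, then COUNT the resulting groups

Corrected query:
SELECT COUNT(*) FROM (SELECT location FROM sensors GROUP BY location HAVING COUNT(*) >= 2)

Result:
COUNT(*)
--------
2       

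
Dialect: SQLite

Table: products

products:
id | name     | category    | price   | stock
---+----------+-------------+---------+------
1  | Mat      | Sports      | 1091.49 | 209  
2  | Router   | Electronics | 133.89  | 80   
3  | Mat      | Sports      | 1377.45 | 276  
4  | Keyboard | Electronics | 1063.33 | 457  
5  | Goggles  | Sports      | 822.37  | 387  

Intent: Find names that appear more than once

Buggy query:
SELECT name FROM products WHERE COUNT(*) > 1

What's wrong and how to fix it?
Bug: WHERE can't reference COUNT(*); aggregates are computed after WHERE

Fix: GROUP BY name, then filter groups with HAVING COUNT(*) > 1

Corrected query:
SELECT name FROM products GROUP BY name HAVING COUNT(*) > 1

Result:
name
----
Mat 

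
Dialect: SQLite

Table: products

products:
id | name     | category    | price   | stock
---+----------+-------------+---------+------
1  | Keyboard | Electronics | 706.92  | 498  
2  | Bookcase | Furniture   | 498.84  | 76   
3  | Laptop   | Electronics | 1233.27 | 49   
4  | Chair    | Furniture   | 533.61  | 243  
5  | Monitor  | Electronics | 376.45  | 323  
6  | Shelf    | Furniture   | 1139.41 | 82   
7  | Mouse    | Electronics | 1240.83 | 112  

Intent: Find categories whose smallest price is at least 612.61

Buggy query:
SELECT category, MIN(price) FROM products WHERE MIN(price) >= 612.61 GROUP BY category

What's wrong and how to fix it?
Bug: Aggregates like MIN are computed per group after WHERE runs

Fix: Use HAVING for the per-group MIN condition

Corrected query:
SELECT category, MIN(price) FROM products GROUP BY category HAVING MIN(price) >= 612.61

Result:
(no rows)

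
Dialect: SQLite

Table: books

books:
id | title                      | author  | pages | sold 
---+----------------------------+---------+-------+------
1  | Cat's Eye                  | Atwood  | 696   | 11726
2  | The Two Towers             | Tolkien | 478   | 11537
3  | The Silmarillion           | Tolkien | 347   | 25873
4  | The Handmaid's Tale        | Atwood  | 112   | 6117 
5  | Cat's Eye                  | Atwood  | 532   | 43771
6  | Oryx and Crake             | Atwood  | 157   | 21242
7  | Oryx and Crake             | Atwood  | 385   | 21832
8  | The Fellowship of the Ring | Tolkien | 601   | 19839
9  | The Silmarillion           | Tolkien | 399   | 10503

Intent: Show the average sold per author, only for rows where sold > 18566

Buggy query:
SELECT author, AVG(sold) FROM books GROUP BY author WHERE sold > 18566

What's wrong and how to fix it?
Bug: Row-level WHERE must come before GROUP BY in the clause order

Fix: Move the WHERE clause before GROUP BY

Corrected query:
SELECT author, AVG(sold) FROM books WHERE sold > 18566 GROUP BY author

Result:
author  | AVG(sold)   
--------+-------------
Atwood  | 28948.333333
Tolkien | 22856       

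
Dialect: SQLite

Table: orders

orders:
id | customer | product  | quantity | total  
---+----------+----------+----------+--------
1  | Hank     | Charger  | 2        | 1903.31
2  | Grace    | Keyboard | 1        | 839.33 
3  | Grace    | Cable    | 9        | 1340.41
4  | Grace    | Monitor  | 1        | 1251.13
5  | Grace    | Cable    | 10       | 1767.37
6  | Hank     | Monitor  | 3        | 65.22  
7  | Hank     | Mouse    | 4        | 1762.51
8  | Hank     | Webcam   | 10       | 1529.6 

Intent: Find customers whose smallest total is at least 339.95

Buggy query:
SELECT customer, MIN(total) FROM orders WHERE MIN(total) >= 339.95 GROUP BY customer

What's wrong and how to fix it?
Bug: MIN() in WHERE is a misuse of aggregate

Fix: Replace WHERE with HAVING after the GROUP BY

Corrected query:
SELECT customer, MIN(total) FROM orders GROUP BY customer HAVING MIN(total) >= 339.95

Result:
customer | MIN(total)
---------+-----------
Grace    | 839.33    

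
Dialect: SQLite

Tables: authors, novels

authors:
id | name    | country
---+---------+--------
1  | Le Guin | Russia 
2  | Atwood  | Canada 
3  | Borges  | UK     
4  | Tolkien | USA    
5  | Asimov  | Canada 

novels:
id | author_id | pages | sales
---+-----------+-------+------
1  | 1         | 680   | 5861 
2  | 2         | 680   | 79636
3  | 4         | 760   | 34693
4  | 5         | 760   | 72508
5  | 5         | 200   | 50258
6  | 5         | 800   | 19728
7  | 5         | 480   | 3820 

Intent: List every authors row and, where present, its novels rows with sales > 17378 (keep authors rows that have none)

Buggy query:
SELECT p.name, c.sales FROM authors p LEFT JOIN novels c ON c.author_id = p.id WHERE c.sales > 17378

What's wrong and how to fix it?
Bug: Filtering c.sales in WHERE discards the NULL rows produced by LEFT JOIN, turning it into an inner join

Fix: Put 'c.sales > 17378' in the JOIN's ON clause instead of WHERE

Corrected query:
SELECT p.name, c.sales FROM authors p LEFT JOIN novels c ON c.author_id = p.id AND c.sales > 17378

Result:
name    | sales
--------+------
Le Guin | NULL 
Atwood  | 79636
Borges  | NULL 
Tolkien | 34693
Asimov  | 19728
Asimov  | 50258
Asimov  | 72508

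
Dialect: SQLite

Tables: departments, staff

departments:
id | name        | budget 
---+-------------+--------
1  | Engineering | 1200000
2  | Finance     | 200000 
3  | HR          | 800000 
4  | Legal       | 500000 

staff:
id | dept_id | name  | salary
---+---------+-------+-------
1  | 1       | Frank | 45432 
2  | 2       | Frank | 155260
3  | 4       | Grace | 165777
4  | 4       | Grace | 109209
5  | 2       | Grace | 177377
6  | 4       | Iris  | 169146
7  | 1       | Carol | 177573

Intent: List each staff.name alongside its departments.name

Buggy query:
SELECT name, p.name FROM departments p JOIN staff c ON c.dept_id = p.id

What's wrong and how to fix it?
Bug: Both tables have a 'name' column; the unqualified reference is ambiguous

Fix: Qualify the column with its table alias (c.name)

Corrected query:
SELECT c.name, p.name FROM departments p JOIN staff c ON c.dept_id = p.id

Result:
name  | name       
------+------------
Frank | Engineering
Frank | Finance    
Grace | Legal      
Grace | Legal      
Grace | Finance    
Iris  | Legal      
Carol | Engineering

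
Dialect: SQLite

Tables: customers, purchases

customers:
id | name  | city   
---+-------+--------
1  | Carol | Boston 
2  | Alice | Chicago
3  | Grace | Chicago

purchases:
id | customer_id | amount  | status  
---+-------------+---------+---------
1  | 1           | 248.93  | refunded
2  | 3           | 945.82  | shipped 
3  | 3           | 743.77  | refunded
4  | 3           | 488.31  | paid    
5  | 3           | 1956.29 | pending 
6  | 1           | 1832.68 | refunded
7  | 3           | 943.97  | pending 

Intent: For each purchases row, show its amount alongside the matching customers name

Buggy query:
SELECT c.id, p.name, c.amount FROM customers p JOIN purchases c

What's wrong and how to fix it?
Bug: JOIN with no ON clause produces a cartesian product; every purchases row pairs with every customers row

Fix: Add ON c.customer_id = p.id to the JOIN

Corrected query:
SELECT c.id, p.name, c.amount FROM customers p JOIN purchases c ON c.customer_id = p.id

Result:
id | name  | amount 
---+-------+--------
1  | Carol | 248.93 
2  | Grace | 945.82 
3  | Grace | 743.77 
4  | Grace | 488.31 
5  | Grace | 1956.29
6  | Carol | 1832.68
7  | Grace | 943.97 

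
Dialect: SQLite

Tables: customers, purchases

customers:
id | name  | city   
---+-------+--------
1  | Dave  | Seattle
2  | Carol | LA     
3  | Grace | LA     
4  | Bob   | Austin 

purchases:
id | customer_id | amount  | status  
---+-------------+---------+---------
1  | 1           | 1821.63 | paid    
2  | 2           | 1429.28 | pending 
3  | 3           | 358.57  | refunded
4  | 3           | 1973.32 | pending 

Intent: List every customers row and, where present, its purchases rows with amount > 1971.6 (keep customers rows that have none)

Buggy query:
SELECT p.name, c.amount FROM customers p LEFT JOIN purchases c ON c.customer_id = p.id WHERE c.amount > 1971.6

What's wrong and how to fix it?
Bug: Filtering c.amount in WHERE discards the NULL rows produced by LEFT JOIN, turning it into an inner join

Fix: Put 'c.amount > 1971.6' in the JOIN's ON clause instead of WHERE

Corrected query:
SELECT p.name, c.amount FROM customers p LEFT JOIN purchases c ON c.customer_id = p.id AND c.amount > 1971.6

Result:
name  | amount 
------+--------
Dave  | NULL   
Carol | NULL   
Grace | 1973.32
Bob   | NULL   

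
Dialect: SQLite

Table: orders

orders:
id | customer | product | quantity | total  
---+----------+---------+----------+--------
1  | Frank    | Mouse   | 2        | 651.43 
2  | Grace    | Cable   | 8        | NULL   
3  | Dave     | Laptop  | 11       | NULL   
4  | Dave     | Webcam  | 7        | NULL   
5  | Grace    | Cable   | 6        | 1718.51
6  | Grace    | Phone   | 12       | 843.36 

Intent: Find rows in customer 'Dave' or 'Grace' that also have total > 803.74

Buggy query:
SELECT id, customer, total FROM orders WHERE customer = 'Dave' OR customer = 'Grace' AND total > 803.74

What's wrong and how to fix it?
Bug: Without parentheses, AND is evaluated before OR, so the total filter only applies to the 'Grace' branch

Fix: Add parentheses around the OR so the AND applies to both alternatives

Corrected query:
SELECT id, customer, total FROM orders WHERE (customer = 'Dave' OR customer = 'Grace') AND total > 803.74

Result:
id | customer | total  
---+----------+--------
5  | Grace    | 1718.51
6  | Grace    | 843.36 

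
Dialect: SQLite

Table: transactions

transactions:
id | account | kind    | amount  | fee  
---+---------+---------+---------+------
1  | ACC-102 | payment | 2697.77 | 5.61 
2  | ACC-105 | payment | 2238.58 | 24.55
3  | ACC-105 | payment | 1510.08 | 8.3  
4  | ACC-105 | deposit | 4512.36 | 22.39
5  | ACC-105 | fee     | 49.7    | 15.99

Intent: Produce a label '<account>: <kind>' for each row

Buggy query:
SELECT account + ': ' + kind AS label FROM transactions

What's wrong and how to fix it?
Bug: '+' is numeric addition; on text columns SQLite converts them to 0 instead of concatenating

Fix: Use the || operator for string concatenation

Corrected query:
SELECT account || ': ' || kind AS label FROM transactions

Result:
label           
----------------
ACC-102: payment
ACC-105: payment
ACC-105: payment
ACC-105: deposit
ACC-105: fee    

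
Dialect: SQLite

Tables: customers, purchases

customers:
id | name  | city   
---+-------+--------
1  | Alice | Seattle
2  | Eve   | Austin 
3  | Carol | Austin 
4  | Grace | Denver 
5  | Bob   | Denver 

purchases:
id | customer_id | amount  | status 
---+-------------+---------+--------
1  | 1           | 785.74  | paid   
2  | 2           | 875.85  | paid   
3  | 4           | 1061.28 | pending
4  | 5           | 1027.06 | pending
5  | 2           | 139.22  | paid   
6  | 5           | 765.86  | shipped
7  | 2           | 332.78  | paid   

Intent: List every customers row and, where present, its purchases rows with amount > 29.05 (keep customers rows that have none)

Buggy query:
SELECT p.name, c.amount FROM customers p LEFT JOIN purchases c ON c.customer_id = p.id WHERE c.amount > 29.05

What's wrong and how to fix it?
Bug: Filtering c.amount in WHERE discards the NULL rows produced by LEFT JOIN, turning it into an inner join

Fix: Put 'c.amount > 29.05' in the JOIN's ON clause instead of WHERE

Corrected query:
SELECT p.name, c.amount FROM customers p LEFT JOIN purchases c ON c.customer_id = p.id AND c.amount > 29.05

Result:
name  | amount 
------+--------
Alice | 785.74 
Eve   | 139.22 
Eve   | 332.78 
Eve   | 875.85 
Carol | NULL   
Grace | 1061.28
Bob   | 765.86 
Bob   | 1027.06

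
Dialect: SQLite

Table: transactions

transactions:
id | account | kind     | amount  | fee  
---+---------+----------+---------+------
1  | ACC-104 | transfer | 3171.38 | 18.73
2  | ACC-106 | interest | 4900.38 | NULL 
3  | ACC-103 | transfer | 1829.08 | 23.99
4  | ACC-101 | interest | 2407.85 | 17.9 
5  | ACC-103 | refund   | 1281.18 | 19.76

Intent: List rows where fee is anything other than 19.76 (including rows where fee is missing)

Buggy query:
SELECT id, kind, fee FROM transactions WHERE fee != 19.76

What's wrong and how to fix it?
Bug: Inequality against NULL is unknown, not true; rows with NULL are dropped

Fix: Add an explicit OR fee IS NULL to include the missing-value rows

Corrected query:
SELECT id, kind, fee FROM transactions WHERE fee != 19.76 OR fee IS NULL

Result:
id | kind     | fee  
---+----------+------
1  | transfer | 18.73
2  | interest | NULL 
3  | transfer | 23.99
4  | interest | 17.9 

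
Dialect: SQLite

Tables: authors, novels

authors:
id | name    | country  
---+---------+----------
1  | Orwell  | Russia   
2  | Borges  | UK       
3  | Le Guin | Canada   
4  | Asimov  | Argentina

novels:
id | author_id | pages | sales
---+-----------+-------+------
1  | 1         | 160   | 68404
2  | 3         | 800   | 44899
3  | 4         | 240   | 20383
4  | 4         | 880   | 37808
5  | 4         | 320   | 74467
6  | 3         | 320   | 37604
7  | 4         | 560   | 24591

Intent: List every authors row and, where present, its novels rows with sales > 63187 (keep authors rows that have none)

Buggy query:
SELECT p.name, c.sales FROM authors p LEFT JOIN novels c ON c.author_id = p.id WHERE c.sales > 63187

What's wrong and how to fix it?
Bug: Filtering c.sales in WHERE discards the NULL rows produced by LEFT JOIN, turning it into an inner join

Fix: Put 'c.sales > 63187' in the JOIN's ON clause instead of WHERE

Corrected query:
SELECT p.name, c.sales FROM authors p LEFT JOIN novels c ON c.author_id = p.id AND c.sales > 63187

Result:
name    | sales
--------+------
Orwell  | 68404
Borges  | NULL 
Le Guin | NULL 
Asimov  | 74467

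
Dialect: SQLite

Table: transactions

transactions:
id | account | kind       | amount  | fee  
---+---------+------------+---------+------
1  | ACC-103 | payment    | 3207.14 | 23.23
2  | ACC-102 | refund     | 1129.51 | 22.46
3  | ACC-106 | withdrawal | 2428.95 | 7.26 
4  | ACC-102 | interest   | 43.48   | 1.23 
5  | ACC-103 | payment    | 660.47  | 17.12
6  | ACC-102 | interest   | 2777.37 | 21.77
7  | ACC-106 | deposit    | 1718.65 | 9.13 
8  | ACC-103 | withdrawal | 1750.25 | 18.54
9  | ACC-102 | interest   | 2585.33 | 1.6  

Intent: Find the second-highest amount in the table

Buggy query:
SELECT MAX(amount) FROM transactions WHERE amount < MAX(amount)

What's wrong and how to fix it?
Bug: The inner MAX is an aggregate inside WHERE, which is not allowed

Fix: Compute the overall MAX in a subquery, then take MAX of rows below it

Corrected query:
SELECT MAX(amount) FROM transactions WHERE amount < (SELECT MAX(amount) FROM transactions)

Result:
MAX(amount)
-----------
2777.37    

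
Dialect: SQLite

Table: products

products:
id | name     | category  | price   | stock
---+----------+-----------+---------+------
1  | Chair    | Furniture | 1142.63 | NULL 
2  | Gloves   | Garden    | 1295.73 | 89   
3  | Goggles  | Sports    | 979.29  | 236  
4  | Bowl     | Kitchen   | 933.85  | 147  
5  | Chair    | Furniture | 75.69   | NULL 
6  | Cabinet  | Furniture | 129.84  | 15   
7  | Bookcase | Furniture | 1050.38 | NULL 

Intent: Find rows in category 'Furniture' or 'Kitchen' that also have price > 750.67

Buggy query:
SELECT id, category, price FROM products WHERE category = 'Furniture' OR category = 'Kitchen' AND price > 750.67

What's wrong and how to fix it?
Bug: AND binds tighter than OR, so this parses as category = 'Furniture' OR (category = 'Kitchen' AND price > 750.67)

Fix: Add parentheses around the OR so the AND applies to both alternatives

Corrected query:
SELECT id, category, price FROM products WHERE (category = 'Furniture' OR category = 'Kitchen') AND price > 750.67

Result:
id | category  | price  
---+-----------+--------
1  | Furniture | 1142.63
4  | Kitchen   | 933.85 
7  | Furniture | 1050.38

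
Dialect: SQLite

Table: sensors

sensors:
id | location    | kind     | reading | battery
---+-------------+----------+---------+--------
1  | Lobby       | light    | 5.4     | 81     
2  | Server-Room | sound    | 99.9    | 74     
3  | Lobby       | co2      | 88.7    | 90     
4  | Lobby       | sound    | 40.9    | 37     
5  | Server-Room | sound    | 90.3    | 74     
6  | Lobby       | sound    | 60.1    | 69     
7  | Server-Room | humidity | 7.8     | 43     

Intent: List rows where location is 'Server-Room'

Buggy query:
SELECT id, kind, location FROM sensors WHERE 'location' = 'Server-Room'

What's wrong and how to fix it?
Bug: Single quotes denote string literals in SQL; the column name is being compared as a constant string

Fix: Remove the quotes around the column name (or use double quotes for an identifier)

Corrected query:
SELECT id, kind, location FROM sensors WHERE location = 'Server-Room'

Result:
id | kind     | location   
---+----------+------------
2  | sound    | Server-Room
5  | sound    | Server-Room
7  | humidity | Server-Room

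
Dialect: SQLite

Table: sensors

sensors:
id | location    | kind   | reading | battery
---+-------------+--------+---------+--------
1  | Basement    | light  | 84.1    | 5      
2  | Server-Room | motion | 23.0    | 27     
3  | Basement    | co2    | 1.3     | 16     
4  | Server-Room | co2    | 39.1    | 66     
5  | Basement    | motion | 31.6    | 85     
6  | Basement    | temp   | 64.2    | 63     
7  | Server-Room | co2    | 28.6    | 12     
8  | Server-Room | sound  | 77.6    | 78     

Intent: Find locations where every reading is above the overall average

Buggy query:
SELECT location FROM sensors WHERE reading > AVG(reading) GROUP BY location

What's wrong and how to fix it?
Bug: AVG() is an aggregate; it can't sit directly in WHERE

Fix: Compute the overall average in a scalar subquery and compare each group's MIN against it in HAVING

Corrected query:
SELECT location FROM sensors GROUP BY location HAVING MIN(reading) > (SELECT AVG(reading) FROM sensors)

Result:
(no rows)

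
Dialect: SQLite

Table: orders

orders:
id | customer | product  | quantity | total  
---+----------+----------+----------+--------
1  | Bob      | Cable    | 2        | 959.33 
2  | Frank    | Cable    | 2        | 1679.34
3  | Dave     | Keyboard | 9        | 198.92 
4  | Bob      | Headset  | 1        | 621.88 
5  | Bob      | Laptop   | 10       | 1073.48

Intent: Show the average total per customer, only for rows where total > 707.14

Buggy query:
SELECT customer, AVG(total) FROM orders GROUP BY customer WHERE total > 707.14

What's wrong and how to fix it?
Bug: Row-level WHERE must come before GROUP BY in the clause order

Fix: Move the WHERE clause before GROUP BY

Corrected query:
SELECT customer, AVG(total) FROM orders WHERE total > 707.14 GROUP BY customer

Result:
customer | AVG(total)
---------+-----------
Bob      | 1016.405  
Frank    | 1679.34   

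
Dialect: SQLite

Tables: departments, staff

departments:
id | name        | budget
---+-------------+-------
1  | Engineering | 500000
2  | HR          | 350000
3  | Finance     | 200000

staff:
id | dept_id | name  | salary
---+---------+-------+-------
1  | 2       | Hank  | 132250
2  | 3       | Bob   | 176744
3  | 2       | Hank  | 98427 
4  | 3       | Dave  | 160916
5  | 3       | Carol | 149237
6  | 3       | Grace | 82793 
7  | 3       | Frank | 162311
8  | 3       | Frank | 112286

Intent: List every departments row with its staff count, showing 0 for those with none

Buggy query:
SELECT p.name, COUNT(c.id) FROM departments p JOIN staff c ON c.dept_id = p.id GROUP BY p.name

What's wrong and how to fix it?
Bug: INNER JOIN drops departments rows that have no matching staff rows

Fix: Use LEFT JOIN so parents without children still appear (COUNT(c.id) gives 0)

Corrected query:
SELECT p.name, COUNT(c.id) FROM departments p LEFT JOIN staff c ON c.dept_id = p.id GROUP BY p.name

Result:
name        | COUNT(c.id)
------------+------------
Engineering | 0          
Finance     | 6          
HR          | 2          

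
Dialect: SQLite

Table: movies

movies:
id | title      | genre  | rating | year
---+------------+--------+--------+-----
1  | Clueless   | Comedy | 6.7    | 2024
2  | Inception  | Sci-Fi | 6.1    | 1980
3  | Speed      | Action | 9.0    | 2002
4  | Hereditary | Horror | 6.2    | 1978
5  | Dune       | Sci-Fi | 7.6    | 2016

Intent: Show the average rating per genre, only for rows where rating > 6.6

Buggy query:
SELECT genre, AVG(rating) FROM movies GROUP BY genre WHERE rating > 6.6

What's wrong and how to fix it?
Bug: Row-level WHERE must come before GROUP BY in the clause order

Fix: Place WHERE between FROM and GROUP BY

Corrected query:
SELECT genre, AVG(rating) FROM movies WHERE rating > 6.6 GROUP BY genre

Result:
genre  | AVG(rating)
-------+------------
Action | 9          
Comedy | 6.7        
Sci-Fi | 7.6        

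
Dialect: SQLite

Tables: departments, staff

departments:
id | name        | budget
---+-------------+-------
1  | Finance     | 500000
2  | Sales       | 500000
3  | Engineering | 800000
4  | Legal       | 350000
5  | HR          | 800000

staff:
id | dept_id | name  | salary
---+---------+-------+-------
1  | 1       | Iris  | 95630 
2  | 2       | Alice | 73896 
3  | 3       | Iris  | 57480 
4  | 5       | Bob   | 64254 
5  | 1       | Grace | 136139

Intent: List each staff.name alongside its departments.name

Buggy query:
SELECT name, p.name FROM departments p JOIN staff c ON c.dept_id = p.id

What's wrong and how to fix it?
Bug: Both tables have a 'name' column; the unqualified reference is ambiguous

Fix: Qualify the column with its table alias (c.name)

Corrected query:
SELECT c.name, p.name FROM departments p JOIN staff c ON c.dept_id = p.id

Result:
name  | name       
------+------------
Iris  | Finance    
Alice | Sales      
Iris  | Engineering
Bob   | HR         
Grace | Finance    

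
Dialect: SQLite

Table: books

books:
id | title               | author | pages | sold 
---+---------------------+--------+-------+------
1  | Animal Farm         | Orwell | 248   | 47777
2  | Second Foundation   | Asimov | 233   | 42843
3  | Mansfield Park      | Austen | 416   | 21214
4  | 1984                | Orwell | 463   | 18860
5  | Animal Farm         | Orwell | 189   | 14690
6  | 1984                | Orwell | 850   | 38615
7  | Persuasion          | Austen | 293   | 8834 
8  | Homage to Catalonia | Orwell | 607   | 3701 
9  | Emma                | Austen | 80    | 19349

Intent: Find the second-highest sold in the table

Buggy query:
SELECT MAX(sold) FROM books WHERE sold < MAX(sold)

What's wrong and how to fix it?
Bug: The inner MAX is an aggregate inside WHERE, which is not allowed

Fix: Compute the overall MAX in a subquery, then take MAX of rows below it

Corrected query:
SELECT MAX(sold) FROM books WHERE sold < (SELECT MAX(sold) FROM books)

Result:
MAX(sold)
---------
42843    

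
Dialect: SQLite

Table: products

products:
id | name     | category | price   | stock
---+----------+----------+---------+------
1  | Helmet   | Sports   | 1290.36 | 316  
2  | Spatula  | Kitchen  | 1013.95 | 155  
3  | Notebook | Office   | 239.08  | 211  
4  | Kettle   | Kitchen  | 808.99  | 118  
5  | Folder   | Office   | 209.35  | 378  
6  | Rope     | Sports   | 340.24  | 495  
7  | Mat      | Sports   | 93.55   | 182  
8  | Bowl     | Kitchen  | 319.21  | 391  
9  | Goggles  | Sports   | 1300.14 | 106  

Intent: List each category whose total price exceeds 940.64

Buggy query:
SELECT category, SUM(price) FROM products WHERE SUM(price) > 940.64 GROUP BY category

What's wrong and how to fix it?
Bug: SUM(price) is an aggregate, but WHERE filters rows before aggregation

Fix: Move the aggregate condition to a HAVING clause

Corrected query:
SELECT category, SUM(price) FROM products GROUP BY category HAVING SUM(price) > 940.64

Result:
category | SUM(price)
---------+-----------
Kitchen  | 2142.15   
Sports   | 3024.29   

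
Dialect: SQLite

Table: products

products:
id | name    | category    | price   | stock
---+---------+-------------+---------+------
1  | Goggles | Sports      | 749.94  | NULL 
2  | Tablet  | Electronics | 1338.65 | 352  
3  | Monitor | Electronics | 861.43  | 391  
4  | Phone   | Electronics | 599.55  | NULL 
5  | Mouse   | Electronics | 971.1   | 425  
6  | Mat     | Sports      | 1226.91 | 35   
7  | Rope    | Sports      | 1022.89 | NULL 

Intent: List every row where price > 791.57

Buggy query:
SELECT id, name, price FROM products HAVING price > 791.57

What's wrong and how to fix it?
Bug: HAVING filters the output of aggregation, but this query has no GROUP BY and no aggregate functions, so SQLite rejects it (HAVING clause on a non-aggregate query); the condition here is per row

Fix: Replace HAVING with WHERE since the condition applies to individual rows

Corrected query:
SELECT id, name, price FROM products WHERE price > 791.57

Result:
id | name    | price  
---+---------+--------
2  | Tablet  | 1338.65
3  | Monitor | 861.43 
5  | Mouse   | 971.1  
6  | Mat     | 1226.91
7  | Rope    | 1022.89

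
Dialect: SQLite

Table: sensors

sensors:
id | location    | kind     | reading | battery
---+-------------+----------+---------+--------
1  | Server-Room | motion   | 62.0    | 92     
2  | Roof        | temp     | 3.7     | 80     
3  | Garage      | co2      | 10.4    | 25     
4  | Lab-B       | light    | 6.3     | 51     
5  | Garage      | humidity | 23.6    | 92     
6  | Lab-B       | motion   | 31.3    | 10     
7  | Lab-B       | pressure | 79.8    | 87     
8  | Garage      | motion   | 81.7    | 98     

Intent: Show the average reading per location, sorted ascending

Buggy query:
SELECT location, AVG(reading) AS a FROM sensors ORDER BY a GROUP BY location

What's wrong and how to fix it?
Bug: ORDER BY appears before GROUP BY; SQL clause order requires GROUP BY first

Fix: Move ORDER BY to the end, after GROUP BY

Corrected query:
SELECT location, AVG(reading) AS a FROM sensors GROUP BY location ORDER BY a

Result:
location    | a        
------------+----------
Roof        | 3.7      
Garage      | 38.566667
Lab-B       | 39.133333
Server-Room | 62       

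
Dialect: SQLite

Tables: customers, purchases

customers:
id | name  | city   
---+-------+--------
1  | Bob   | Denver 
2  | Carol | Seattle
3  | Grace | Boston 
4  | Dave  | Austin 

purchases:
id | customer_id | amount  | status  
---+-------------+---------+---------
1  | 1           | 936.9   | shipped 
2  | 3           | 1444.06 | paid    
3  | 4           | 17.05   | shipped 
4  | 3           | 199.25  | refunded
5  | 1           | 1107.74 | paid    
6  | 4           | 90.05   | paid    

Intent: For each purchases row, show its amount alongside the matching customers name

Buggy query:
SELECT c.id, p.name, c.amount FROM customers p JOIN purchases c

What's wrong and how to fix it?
Bug: Missing join condition: each purchases row is matched to all customers rows instead of just its own

Fix: Add ON c.customer_id = p.id to the JOIN

Corrected query:
SELECT c.id, p.name, c.amount FROM customers p JOIN purchases c ON c.customer_id = p.id

Result:
id | name  | amount 
---+-------+--------
1  | Bob   | 936.9  
2  | Grace | 1444.06
3  | Dave  | 17.05  
4  | Grace | 199.25 
5  | Bob   | 1107.74
6  | Dave  | 90.05  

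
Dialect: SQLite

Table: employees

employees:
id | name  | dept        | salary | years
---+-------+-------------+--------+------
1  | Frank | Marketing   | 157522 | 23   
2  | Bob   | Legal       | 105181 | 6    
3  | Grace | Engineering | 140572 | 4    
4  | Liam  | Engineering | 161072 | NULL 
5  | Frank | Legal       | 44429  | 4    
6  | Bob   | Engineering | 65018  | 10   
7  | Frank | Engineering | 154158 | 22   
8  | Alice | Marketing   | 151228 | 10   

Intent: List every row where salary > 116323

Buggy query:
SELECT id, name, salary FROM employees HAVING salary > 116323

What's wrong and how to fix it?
Bug: HAVING filters the output of aggregation, but this query has no GROUP BY and no aggregate functions, so SQLite rejects it (HAVING clause on a non-aggregate query); the condition here is per row

Fix: Replace HAVING with WHERE since the condition applies to individual rows

Corrected query:
SELECT id, name, salary FROM employees WHERE salary > 116323

Result:
id | name  | salary
---+-------+-------
1  | Frank | 157522
3  | Grace | 140572
4  | Liam  | 161072
7  | Frank | 154158
8  | Alice | 151228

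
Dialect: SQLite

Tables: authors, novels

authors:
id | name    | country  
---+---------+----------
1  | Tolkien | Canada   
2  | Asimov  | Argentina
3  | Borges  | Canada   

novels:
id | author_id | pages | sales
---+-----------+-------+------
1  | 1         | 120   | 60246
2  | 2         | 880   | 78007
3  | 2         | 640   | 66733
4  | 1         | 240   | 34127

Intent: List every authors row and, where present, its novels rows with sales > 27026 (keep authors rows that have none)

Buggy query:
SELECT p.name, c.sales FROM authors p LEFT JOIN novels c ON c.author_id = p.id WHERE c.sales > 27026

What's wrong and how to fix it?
Bug: A WHERE condition on the right-hand table after LEFT JOIN drops unmatched parents

Fix: Move the right-table condition into the ON clause so unmatched parents are kept

Corrected query:
SELECT p.name, c.sales FROM authors p LEFT JOIN novels c ON c.author_id = p.id AND c.sales > 27026

Result:
name    | sales
--------+------
Tolkien | 34127
Tolkien | 60246
Asimov  | 66733
Asimov  | 78007
Borges  | NULL 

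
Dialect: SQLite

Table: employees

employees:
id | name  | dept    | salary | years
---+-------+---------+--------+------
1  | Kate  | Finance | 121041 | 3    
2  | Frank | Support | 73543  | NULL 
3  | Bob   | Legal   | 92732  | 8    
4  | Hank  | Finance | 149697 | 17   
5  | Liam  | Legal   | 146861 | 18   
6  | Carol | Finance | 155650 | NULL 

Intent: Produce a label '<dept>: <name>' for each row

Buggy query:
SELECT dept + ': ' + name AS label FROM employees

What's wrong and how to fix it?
Bug: '+' is numeric addition; on text columns SQLite converts them to 0 instead of concatenating

Fix: Replace + with || to concatenate text

Corrected query:
SELECT dept || ': ' || name AS label FROM employees

Result:
label         
--------------
Finance: Kate 
Support: Frank
Legal: Bob    
Finance: Hank 
Legal: Liam   
Finance: Carol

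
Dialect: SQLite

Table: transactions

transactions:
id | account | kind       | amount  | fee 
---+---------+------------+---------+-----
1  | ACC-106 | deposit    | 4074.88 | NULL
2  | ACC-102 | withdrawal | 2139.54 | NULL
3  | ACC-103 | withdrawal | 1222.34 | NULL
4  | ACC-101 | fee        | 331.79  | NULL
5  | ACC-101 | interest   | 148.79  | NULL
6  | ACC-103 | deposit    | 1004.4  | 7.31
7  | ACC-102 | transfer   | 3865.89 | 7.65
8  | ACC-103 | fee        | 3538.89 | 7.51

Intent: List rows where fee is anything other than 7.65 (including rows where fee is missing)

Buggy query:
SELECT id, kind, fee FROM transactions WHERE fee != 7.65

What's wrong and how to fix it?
Bug: 'fee != 7.65' is unknown when fee is NULL, so NULL rows are silently excluded

Fix: Add an explicit OR fee IS NULL to include the missing-value rows

Corrected query:
SELECT id, kind, fee FROM transactions WHERE fee != 7.65 OR fee IS NULL

Result:
id | kind       | fee 
---+------------+-----
1  | deposit    | NULL
2  | withdrawal | NULL
3  | withdrawal | NULL
4  | fee        | NULL
5  | interest   | NULL
6  | deposit    | 7.31
8  | fee        | 7.51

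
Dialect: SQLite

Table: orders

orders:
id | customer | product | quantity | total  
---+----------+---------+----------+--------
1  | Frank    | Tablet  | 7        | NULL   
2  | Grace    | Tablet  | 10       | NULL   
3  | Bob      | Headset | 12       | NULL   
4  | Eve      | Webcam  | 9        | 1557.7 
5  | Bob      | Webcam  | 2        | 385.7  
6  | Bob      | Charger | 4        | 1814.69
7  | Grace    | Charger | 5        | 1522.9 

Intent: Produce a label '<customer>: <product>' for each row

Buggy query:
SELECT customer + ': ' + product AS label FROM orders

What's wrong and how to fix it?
Bug: SQLite uses || for string concatenation; + coerces text to numbers (yielding 0)

Fix: Use the || operator for string concatenation

Corrected query:
SELECT customer || ': ' || product AS label FROM orders

Result:
label         
--------------
Frank: Tablet 
Grace: Tablet 
Bob: Headset  
Eve: Webcam   
Bob: Webcam   
Bob: Charger  
Grace: Charger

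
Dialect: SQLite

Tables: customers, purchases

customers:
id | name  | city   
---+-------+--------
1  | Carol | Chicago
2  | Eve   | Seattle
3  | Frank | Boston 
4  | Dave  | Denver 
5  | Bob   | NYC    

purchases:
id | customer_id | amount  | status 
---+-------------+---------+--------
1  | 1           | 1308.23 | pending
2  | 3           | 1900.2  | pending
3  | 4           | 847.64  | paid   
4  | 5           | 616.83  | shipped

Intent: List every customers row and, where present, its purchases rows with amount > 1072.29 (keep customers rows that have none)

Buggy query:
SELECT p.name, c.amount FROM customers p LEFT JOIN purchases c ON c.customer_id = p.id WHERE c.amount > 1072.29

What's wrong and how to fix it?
Bug: Filtering c.amount in WHERE discards the NULL rows produced by LEFT JOIN, turning it into an inner join

Fix: Move the right-table condition into the ON clause so unmatched parents are kept

Corrected query:
SELECT p.name, c.amount FROM customers p LEFT JOIN purchases c ON c.customer_id = p.id AND c.amount > 1072.29

Result:
name  | amount 
------+--------
Carol | 1308.23
Eve   | NULL   
Frank | 1900.2 
Dave  | NULL   
Bob   | NULL   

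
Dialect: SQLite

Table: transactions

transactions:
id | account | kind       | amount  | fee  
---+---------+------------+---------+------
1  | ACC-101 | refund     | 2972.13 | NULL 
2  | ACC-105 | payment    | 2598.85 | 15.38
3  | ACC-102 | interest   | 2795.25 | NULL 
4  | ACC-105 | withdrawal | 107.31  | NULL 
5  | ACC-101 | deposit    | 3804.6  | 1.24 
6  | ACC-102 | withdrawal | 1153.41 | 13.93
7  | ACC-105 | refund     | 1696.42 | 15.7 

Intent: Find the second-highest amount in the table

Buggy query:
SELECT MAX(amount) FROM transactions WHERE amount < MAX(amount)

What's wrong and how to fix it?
Bug: The inner MAX is an aggregate inside WHERE, which is not allowed

Fix: Put the inner MAX in a scalar subquery

Corrected query:
SELECT MAX(amount) FROM transactions WHERE amount < (SELECT MAX(amount) FROM transactions)

Result:
MAX(amount)
-----------
2972.13    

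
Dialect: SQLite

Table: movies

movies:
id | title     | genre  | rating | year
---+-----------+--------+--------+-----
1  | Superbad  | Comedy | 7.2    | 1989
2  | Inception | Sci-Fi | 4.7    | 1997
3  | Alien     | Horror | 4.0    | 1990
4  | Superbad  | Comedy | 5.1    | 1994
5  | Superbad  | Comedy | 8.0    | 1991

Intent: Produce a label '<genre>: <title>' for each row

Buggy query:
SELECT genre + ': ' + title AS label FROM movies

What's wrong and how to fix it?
Bug: '+' is numeric addition; on text columns SQLite converts them to 0 instead of concatenating

Fix: Replace + with || to concatenate text

Corrected query:
SELECT genre || ': ' || title AS label FROM movies

Result:
label            
-----------------
Comedy: Superbad 
Sci-Fi: Inception
Horror: Alien    
Comedy: Superbad 
Comedy: Superbad 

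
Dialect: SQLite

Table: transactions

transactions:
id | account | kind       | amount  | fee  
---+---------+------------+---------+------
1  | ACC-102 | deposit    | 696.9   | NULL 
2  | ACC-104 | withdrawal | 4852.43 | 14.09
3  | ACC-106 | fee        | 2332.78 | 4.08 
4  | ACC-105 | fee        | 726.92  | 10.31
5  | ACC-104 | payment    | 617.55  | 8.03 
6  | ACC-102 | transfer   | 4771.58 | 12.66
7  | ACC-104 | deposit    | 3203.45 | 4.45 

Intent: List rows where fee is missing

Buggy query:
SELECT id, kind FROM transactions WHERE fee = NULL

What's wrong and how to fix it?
Bug: '= NULL' is always unknown in SQL three-valued logic, so no rows match

Fix: Replace '= NULL' with 'IS NULL'

Corrected query:
SELECT id, kind FROM transactions WHERE fee IS NULL

Result:
id | kind   
---+--------
1  | deposit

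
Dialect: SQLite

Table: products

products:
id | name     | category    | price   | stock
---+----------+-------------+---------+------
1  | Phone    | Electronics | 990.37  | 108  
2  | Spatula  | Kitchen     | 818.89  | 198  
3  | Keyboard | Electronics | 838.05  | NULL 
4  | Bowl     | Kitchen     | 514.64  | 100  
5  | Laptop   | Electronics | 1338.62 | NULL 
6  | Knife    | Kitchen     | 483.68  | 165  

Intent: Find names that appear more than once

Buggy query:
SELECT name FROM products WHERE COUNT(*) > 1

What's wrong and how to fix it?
Bug: COUNT(*) is an aggregate and cannot be used in WHERE

Fix: GROUP BY name, then filter groups with HAVING COUNT(*) > 1

Corrected query:
SELECT name FROM products GROUP BY name HAVING COUNT(*) > 1

Result:
(no rows)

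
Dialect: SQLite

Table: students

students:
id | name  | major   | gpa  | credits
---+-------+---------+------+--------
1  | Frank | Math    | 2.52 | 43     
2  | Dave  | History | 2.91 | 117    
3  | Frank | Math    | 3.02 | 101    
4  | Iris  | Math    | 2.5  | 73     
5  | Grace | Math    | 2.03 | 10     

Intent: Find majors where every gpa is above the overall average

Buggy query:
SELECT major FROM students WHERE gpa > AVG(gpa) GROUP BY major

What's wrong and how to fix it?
Bug: WHERE evaluates per row before aggregation, so AVG() is unavailable

Fix: Compute the overall average in a scalar subquery and compare each group's MIN against it in HAVING

Corrected query:
SELECT major FROM students GROUP BY major HAVING MIN(gpa) > (SELECT AVG(gpa) FROM students)

Result:
major  
-------
History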